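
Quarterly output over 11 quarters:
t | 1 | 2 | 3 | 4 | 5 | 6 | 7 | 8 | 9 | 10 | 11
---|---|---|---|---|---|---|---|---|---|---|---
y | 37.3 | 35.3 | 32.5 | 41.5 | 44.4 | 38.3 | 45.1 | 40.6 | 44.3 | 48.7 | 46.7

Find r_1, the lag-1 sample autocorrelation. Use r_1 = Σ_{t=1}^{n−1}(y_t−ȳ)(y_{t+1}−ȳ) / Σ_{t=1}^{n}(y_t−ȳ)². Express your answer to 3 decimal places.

0.439

Mean ȳ = (37.3 + 35.3 + 32.5 + 41.5 + 44.4 + 38.3 + 45.1 + 40.6 + 44.3 + 48.7 + 46.7)/11 = 41.3364
Numerator Σ_{t=1}^{10}(y_t−ȳ)(y_{t+1}−ȳ) = 112.3950
Denominator Σ(y_t−ȳ)² = 255.9255
r_1 = 112.3950 / 255.9255 = 0.439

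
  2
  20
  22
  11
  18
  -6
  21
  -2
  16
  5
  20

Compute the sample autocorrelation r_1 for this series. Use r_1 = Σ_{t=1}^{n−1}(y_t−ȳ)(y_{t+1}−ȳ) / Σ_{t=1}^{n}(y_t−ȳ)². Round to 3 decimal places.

-0.538

Mean ȳ = (2 + 20 + 22 + 11 + 18 − 6 + 21 − 2 + 16 + 5 + 20)/11 = 11.5455
Numerator Σ_{t=1}^{10}(y_t−ȳ)(y_{t+1}−ȳ) = -553.5702
Denominator Σ(y_t−ȳ)² = 1028.7273
r_1 = -553.5702 / 1028.7273 = -0.538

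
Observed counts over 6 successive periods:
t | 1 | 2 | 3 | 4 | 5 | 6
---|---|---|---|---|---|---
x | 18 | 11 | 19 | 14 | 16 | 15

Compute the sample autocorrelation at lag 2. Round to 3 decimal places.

Mean x̄ = (18 + 11 + 19 + 14 + 16 + 15)/6 = 15.5000
Deviations from mean: 2.5000, -4.5000, 3.5000, -1.5000, 0.5000, -0.5000
Numerator Σ_{t=1}^{4}(x_t−x̄)(x_{t+2}−x̄) = 18.0000
Denominator Σ(x_t−x̄)² = 41.5000
r_2 = 18.0000 / 41.5000 = 0.434

0.434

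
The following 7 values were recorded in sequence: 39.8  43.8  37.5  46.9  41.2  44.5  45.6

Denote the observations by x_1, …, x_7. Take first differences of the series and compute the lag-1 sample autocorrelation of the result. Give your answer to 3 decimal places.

-0.846

First differences Δx: 4.0, -6.3, 9.4, -5.7, 3.3, 1.1
Mean of differences = 0.9667
Numerator Σ(Δx_t−Δx̄)(Δx_{t+1}−Δx̄) = -154.7911
Denominator Σ(Δx_t−Δx̄)² = 183.0333
r_1(Δx) = -154.7911 / 183.0333 = -0.846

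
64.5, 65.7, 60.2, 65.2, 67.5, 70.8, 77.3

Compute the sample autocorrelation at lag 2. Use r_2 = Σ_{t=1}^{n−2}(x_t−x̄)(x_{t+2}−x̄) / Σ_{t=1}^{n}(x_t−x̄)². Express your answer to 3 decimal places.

0.094

Mean x̄ = (64.5 + 65.7 + 60.2 + 65.2 + 67.5 + 70.8 + 77.3)/7 = 67.3143
Deviations from mean: -2.8143, -1.6143, -7.1143, -2.1143, 0.1857, 3.4857, 9.9857
Σ(x_t−x̄)(x_{t+2}−x̄) = (20.0216) + (3.4131) + (-1.3212) + (-7.3698) + (1.8545) = 16.5982
Denominator Σ(x_t−x̄)² = 177.5086
r_2 = 16.5982 / 177.5086 = 0.094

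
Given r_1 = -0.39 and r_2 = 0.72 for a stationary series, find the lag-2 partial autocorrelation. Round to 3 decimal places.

φ_{22} = (r_2 − r_1²) / (1 − r_1²)
r_1² = (-0.39)² = 0.1521
Numerator = 0.72 − 0.1521 = 0.5679; denominator = 1 − 0.1521 = 0.8479
φ_{22} = 0.5679 / 0.8479 = 0.670

0.670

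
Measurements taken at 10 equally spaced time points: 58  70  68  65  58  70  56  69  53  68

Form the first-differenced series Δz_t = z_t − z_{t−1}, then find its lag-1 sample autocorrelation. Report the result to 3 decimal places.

First differences Δz: 12, -2, -3, -7, 12, -14, 13, -16, 15
Mean of differences = 1.1111
Numerator Σ(Δz_t−Δz̄)(Δz_{t+1}−Δz̄) = -861.3457
Denominator Σ(Δz_t−Δz̄)² = 1184.8889
r_1(Δz) = -861.3457 / 1184.8889 = -0.727

-0.727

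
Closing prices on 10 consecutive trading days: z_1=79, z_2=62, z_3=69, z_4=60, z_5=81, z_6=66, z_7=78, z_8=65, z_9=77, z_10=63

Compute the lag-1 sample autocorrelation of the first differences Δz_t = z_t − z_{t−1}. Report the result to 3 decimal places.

-0.774

First differences Δz: -17, 7, -9, 21, -15, 12, -13, 12, -14
Mean of differences = -1.7778
Numerator Σ(Δz_t−Δz̄)(Δz_{t+1}−Δz̄) = -1322.4938
Denominator Σ(Δz_t−Δz̄)² = 1709.5556
r_1(Δz) = -1322.4938 / 1709.5556 = -0.774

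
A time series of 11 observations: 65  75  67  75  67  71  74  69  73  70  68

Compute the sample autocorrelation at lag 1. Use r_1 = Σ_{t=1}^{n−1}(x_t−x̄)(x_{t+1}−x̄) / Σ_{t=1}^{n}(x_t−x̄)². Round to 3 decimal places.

Mean x̄ = (65 + 75 + 67 + 75 + 67 + 71 + 74 + 69 + 73 + 70 + 68)/11 = 70.3636
Numerator Σ_{t=1}^{10}(x_t−x̄)(x_{t+1}−x̄) = -80.1322
Denominator Σ(x_t−x̄)² = 122.5455
r_1 = -80.1322 / 122.5455 = -0.654

-0.654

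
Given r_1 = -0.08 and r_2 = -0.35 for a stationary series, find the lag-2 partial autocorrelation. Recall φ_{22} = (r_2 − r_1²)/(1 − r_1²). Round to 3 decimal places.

φ_{22} = (r_2 − r_1²) / (1 − r_1²)
r_1² = (-0.08)² = 0.0064
Numerator = -0.35 − 0.0064 = -0.3564; denominator = 1 − 0.0064 = 0.9936
φ_{22} = -0.3564 / 0.9936 = -0.359

-0.359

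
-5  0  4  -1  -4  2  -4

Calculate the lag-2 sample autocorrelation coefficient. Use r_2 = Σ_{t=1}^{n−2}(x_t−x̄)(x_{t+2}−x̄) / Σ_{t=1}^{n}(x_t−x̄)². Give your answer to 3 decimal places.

-0.374

Mean x̄ = (-5 + 0 + 4 − 1 − 4 + 2 − 4)/7 = -1.1429
Deviations from mean: -3.8571, 1.1429, 5.1429, 0.1429, -2.8571, 3.1429, -2.8571
Σ(x_t−x̄)(x_{t+2}−x̄) = (-19.8367) + (0.1633) + (-14.6939) + (0.4490) + (8.1633) = -25.7551
Denominator Σ(x_t−x̄)² = 68.8571
r_2 = -25.7551 / 68.8571 = -0.374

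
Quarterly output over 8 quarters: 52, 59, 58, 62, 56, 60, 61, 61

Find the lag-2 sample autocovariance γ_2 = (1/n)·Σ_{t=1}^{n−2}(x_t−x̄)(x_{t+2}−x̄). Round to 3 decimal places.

1.090

Mean x̄ = (52 + 59 + 58 + 62 + 56 + 60 + 61 + 61)/8 = 58.6250
Σ_{t=1}^{6}(x_t−x̄)(x_{t+2}−x̄) = 8.7188
γ_2 = 8.7188 / 8 = 1.090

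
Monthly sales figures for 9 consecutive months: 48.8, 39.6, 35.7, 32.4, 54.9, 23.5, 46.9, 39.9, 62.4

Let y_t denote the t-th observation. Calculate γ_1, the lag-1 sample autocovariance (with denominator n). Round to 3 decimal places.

Mean ȳ = (48.8 + 39.6 + 35.7 + 32.4 + 54.9 + 23.5 + 46.9 + 39.9 + 62.4)/9 = 42.6778
Σ_{t=1}^{8}(y_t−ȳ)(y_{t+1}−ȳ) = -433.1483
γ_1 = -433.1483 / 9 = -48.128

-48.128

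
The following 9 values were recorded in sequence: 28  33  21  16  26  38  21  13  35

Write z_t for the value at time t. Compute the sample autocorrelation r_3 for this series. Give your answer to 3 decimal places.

Mean z̄ = (28 + 33 + 21 + 16 + 26 + 38 + 21 + 13 + 35)/9 = 25.6667
Σ(z_t−z̄)(z_{t+3}−z̄) = (-22.5556) + (2.4444) + (-57.5556) + (45.1111) + (-4.2222) + (115.1111) = 78.3333
Denominator Σ(z_t−z̄)² = 596.0000
r_3 = 78.3333 / 596.0000 = 0.131

0.131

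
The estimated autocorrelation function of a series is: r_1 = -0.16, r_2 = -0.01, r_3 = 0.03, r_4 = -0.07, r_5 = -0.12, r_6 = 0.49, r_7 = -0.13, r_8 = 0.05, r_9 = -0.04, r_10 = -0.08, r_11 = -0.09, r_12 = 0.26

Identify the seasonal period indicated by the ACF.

6

The largest autocorrelation is r_6 = 0.49, with a weaker echo at lag 12 (0.26); the remaining lags stay at or below 0.05.
The dominant spike at lag 6 indicates a seasonal period of 6.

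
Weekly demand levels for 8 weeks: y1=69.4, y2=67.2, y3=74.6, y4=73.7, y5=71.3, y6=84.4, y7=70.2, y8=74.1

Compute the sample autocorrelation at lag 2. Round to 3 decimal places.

0.059

Mean ȳ = (69.4 + 67.2 + 74.6 + 73.7 + 71.3 + 84.4 + 70.2 + 74.1)/8 = 73.1125
Σ(y_t−ȳ)(y_{t+2}−ȳ) = (-5.5223) + (-3.4736) + (-2.6961) + (6.6314) + (5.2789) + (11.1464) = 11.3647
Denominator Σ(y_t−ȳ)² = 191.4488
r_2 = 11.3647 / 191.4488 = 0.059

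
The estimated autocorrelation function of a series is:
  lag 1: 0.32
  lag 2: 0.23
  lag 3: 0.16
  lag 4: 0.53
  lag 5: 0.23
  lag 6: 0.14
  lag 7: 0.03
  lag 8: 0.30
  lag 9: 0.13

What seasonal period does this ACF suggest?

4

The largest autocorrelation is r_4 = 0.53; the remaining lags stay at or below 0.32. The elevated value at lag 1 (0.32), dropping to 0.23 at lag 2, reflects decaying short-term dependence rather than seasonality.
The dominant spike at lag 4 indicates a seasonal period of 4.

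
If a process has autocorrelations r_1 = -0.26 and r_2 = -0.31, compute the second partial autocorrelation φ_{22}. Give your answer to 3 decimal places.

-0.405

φ_{22} = (r_2 − r_1²) / (1 − r_1²)
r_1² = (-0.26)² = 0.0676
Numerator = -0.31 − 0.0676 = -0.3776; denominator = 1 − 0.0676 = 0.9324
φ_{22} = -0.3776 / 0.9324 = -0.405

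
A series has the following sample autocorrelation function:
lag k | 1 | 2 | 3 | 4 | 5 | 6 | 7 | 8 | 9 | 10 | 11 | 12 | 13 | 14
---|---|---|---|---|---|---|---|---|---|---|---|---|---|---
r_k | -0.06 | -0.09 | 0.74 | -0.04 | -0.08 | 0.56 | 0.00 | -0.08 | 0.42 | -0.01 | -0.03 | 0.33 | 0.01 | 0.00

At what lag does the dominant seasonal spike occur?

3

The largest autocorrelation is r_3 = 0.74, with weaker echoes at lags 6 (0.56), 9 (0.42) and 12 (0.33); the remaining lags stay at or below 0.01.
The dominant spike at lag 3 indicates a seasonal period of 3.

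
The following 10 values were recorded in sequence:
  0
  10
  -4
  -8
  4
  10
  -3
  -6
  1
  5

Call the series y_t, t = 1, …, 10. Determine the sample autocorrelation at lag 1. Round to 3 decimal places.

Mean ȳ = (0 + 10 − 4 − 8 + 4 + 10 − 3 − 6 + 1 + 5)/10 = 0.9000
Numerator Σ_{t=1}^{9}(y_t−ȳ)(y_{t+1}−ȳ) = -17.4100
Denominator Σ(y_t−ȳ)² = 358.9000
r_1 = -17.4100 / 358.9000 = -0.049

-0.049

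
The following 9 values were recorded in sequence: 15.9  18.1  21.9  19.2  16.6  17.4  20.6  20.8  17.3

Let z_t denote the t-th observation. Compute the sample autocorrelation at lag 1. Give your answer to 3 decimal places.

Mean z̄ = (15.9 + 18.1 + 21.9 + 19.2 + 16.6 + 17.4 + 20.6 + 20.8 + 17.3)/9 = 18.6444
Numerator Σ_{t=1}^{8}(z_t−z̄)(z_{t+1}−z̄) = 1.8225
Denominator Σ(z_t−z̄)² = 34.7422
r_1 = 1.8225 / 34.7422 = 0.052

0.052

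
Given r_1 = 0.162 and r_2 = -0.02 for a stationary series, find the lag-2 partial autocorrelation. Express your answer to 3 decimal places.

-0.047

φ_{22} = (r_2 − r_1²) / (1 − r_1²)
r_1² = (0.162)² = 0.026244
Numerator = -0.02 − 0.0262 = -0.0462; denominator = 1 − 0.0262 = 0.9738
φ_{22} = -0.0462 / 0.9738 = -0.047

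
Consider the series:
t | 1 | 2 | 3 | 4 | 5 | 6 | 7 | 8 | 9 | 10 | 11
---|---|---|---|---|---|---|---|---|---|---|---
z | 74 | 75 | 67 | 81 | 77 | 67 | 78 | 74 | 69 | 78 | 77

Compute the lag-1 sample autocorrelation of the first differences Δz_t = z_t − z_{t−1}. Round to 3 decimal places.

-0.524

First differences Δz: 1, -8, 14, -4, -10, 11, -4, -5, 9, -1
Mean of differences = 0.3000
Numerator Σ(Δz_t−Δz̄)(Δz_{t+1}−Δz̄) = -324.9900
Denominator Σ(Δz_t−Δz̄)² = 620.1000
r_1(Δz) = -324.9900 / 620.1000 = -0.524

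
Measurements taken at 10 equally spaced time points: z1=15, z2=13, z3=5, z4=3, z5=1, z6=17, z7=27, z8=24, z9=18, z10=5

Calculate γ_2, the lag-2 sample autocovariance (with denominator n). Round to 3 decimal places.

-10.228

Mean z̄ = (15 + 13 + 5 + 3 + 1 + 17 + 27 + 24 + 18 + 5)/10 = 12.8000
Σ_{t=1}^{8}(z_t−z̄)(z_{t+2}−z̄) = -102.2800
γ_2 = -102.2800 / 10 = -10.228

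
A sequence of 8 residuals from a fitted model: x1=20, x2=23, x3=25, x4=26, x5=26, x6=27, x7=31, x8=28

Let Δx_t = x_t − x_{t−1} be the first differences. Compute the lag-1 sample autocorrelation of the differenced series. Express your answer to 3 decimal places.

-0.339

First differences Δx: 3, 2, 1, 0, 1, 4, -3
Mean of differences = 1.1429
Numerator Σ(Δx_t−Δx̄)(Δx_{t+1}−Δx̄) = -10.4490
Denominator Σ(Δx_t−Δx̄)² = 30.8571
r_1(Δx) = -10.4490 / 30.8571 = -0.339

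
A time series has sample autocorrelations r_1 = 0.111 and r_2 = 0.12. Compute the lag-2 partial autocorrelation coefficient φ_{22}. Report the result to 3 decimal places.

φ_{22} = (r_2 − r_1²) / (1 − r_1²)
r_1² = (0.111)² = 0.012321
Numerator = 0.12 − 0.0123 = 0.1077; denominator = 1 − 0.0123 = 0.9877
φ_{22} = 0.1077 / 0.9877 = 0.109

0.109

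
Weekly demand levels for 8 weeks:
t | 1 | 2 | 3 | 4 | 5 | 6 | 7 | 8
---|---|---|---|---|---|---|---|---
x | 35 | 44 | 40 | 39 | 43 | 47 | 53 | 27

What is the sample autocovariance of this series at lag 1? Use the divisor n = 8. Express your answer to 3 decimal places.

-13.375

Mean x̄ = (35 + 44 + 40 + 39 + 43 + 47 + 53 + 27)/8 = 41.0000
Deviations: -6.0000, 3.0000, -1.0000, -2.0000, 2.0000, 6.0000, 12.0000, -14.0000
Σ_{t=1}^{7}(x_t−x̄)(x_{t+1}−x̄) = -107.0000
γ_1 = -107.0000 / 8 = -13.375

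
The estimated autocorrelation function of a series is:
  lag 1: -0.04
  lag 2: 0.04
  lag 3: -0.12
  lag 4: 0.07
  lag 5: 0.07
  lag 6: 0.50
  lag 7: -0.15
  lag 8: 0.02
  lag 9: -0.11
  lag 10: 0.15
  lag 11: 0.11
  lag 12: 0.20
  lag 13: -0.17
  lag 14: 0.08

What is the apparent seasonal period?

6

The largest autocorrelation is r_6 = 0.50, with a weaker echo at lag 12 (0.20); the remaining lags stay at or below 0.15.
The dominant spike at lag 6 indicates a seasonal period of 6.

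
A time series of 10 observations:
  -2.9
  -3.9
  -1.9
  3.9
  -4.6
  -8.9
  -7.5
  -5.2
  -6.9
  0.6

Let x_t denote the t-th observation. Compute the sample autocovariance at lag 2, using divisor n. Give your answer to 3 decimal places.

Mean x̄ = (-2.9 − 3.9 − 1.9 + 3.9 − 4.6 − 8.9 − 7.5 − 5.2 − 6.9 + 0.6)/10 = -3.7300
Σ_{t=1}^{8}(x_t−x̄)(x_{t+2}−x̄) = -24.3518
γ_2 = -24.3518 / 10 = -2.435

-2.435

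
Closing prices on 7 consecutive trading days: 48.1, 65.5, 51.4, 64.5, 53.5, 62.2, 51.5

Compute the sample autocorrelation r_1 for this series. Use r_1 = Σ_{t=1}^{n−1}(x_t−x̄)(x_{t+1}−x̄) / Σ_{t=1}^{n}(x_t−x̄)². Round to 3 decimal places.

-0.762

Mean x̄ = (48.1 + 65.5 + 51.4 + 64.5 + 53.5 + 62.2 + 51.5)/7 = 56.6714
Numerator Σ_{t=1}^{6}(x_t−x̄)(x_{t+1}−x̄) = -234.4322
Denominator Σ(x_t−x̄)² = 307.8543
r_1 = -234.4322 / 307.8543 = -0.762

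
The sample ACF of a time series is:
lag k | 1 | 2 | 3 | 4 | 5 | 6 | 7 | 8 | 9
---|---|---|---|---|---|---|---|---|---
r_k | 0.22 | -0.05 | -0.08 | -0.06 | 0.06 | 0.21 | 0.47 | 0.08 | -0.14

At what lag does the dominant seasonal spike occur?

The largest autocorrelation is r_7 = 0.47; the remaining lags stay at or below 0.22.
The dominant spike at lag 7 indicates a seasonal period of 7.

7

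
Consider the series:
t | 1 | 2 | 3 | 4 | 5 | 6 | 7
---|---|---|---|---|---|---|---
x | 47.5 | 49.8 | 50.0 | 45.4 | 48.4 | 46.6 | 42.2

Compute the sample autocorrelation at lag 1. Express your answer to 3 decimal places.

Mean x̄ = (47.5 + 49.8 + 50.0 + 45.4 + 48.4 + 46.6 + 42.2)/7 = 47.1286
Deviations from mean: 0.3714, 2.6714, 2.8714, -1.7286, 1.2714, -0.5286, -4.9286
Σ(x_t−x̄)(x_{t+1}−x̄) = (0.9922) + (7.6708) + (-4.9635) + (-2.1978) + (-0.6720) + (2.6051) = 3.4349
Denominator Σ(x_t−x̄)² = 44.6943
r_1 = 3.4349 / 44.6943 = 0.077

0.077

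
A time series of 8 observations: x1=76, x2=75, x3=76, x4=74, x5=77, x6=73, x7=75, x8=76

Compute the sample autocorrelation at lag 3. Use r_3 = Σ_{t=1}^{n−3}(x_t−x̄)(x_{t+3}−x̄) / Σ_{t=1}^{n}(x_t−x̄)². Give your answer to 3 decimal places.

Mean x̄ = (76 + 75 + 76 + 74 + 77 + 73 + 75 + 76)/8 = 75.2500
Numerator Σ_{t=1}^{5}(x_t−x̄)(x_{t+3}−x̄) = -1.4375
Denominator Σ(x_t−x̄)² = 11.5000
r_3 = -1.4375 / 11.5000 = -0.125

-0.125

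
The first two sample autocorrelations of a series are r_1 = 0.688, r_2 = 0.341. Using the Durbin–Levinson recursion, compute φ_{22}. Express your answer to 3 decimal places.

-0.251

φ_{22} = (r_2 − r_1²) / (1 − r_1²)
r_1² = (0.688)² = 0.473344
Numerator = 0.341 − 0.4733 = -0.1323; denominator = 1 − 0.4733 = 0.5267
φ_{22} = -0.1323 / 0.5267 = -0.251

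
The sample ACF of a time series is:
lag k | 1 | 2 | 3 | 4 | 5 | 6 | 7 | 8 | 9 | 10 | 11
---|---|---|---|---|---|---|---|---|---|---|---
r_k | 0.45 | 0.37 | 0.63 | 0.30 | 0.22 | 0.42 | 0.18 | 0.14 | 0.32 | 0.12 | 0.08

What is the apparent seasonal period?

3

The largest autocorrelation is r_3 = 0.63; the remaining lags stay at or below 0.45. The elevated value at lag 1 (0.45), dropping to 0.37 at lag 2, reflects decaying short-term dependence rather than seasonality.
The dominant spike at lag 3 indicates a seasonal period of 3.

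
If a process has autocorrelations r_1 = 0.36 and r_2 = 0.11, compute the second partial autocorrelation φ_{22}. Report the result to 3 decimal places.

-0.023

φ_{22} = (r_2 − r_1²) / (1 − r_1²)
r_1² = (0.36)² = 0.1296
Numerator = 0.11 − 0.1296 = -0.0196; denominator = 1 − 0.1296 = 0.8704
φ_{22} = -0.0196 / 0.8704 = -0.023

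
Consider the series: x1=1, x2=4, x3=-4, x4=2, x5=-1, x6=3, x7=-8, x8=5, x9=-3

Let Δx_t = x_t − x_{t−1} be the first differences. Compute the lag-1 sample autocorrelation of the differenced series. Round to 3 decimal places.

First differences Δx: 3, -8, 6, -3, 4, -11, 13, -8
Mean of differences = -0.5000
Numerator Σ(Δx_t−Δx̄)(Δx_{t+1}−Δx̄) = -392.7500
Denominator Σ(Δx_t−Δx̄)² = 486.0000
r_1(Δx) = -392.7500 / 486.0000 = -0.808

-0.808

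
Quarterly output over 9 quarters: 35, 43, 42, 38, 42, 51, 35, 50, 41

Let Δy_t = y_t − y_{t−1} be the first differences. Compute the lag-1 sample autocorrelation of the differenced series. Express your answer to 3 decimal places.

First differences Δy: 8, -1, -4, 4, 9, -16, 15, -9
Mean of differences = 0.7500
Numerator Σ(Δy_t−Δȳ)(Δy_{t+1}−Δȳ) = -508.8125
Denominator Σ(Δy_t−Δȳ)² = 735.5000
r_1(Δy) = -508.8125 / 735.5000 = -0.692

-0.692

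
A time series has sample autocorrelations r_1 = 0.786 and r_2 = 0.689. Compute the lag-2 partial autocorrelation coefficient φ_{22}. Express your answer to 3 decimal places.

φ_{22} = (r_2 − r_1²) / (1 − r_1²)
r_1² = (0.786)² = 0.617796
Numerator = 0.689 − 0.6178 = 0.0712; denominator = 1 − 0.6178 = 0.3822
φ_{22} = 0.0712 / 0.3822 = 0.186

0.186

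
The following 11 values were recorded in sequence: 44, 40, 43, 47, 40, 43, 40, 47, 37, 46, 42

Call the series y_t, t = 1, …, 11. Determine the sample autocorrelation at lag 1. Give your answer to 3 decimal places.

-0.704

Mean ȳ = (44 + 40 + 43 + 47 + 40 + 43 + 40 + 47 + 37 + 46 + 42)/11 = 42.6364
Numerator Σ_{t=1}^{10}(y_t−ȳ)(y_{t+1}−ȳ) = -73.5868
Denominator Σ(y_t−ȳ)² = 104.5455
r_1 = -73.5868 / 104.5455 = -0.704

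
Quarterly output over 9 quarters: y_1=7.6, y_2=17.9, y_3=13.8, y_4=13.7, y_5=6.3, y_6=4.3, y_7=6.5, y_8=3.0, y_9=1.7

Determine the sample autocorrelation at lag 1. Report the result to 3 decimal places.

0.505

Mean ȳ = (7.6 + 17.9 + 13.8 + 13.7 + 6.3 + 4.3 + 6.5 + 3.0 + 1.7)/9 = 8.3111
Numerator Σ_{t=1}^{8}(y_t−ȳ)(y_{t+1}−ȳ) = 124.6177
Denominator Σ(y_t−ȳ)² = 246.9489
r_1 = 124.6177 / 246.9489 = 0.505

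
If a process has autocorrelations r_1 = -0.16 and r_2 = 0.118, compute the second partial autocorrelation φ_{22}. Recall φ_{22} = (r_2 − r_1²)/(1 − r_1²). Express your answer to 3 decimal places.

φ_{22} = (r_2 − r_1²) / (1 − r_1²)
r_1² = (-0.16)² = 0.0256
Numerator = 0.118 − 0.0256 = 0.0924; denominator = 1 − 0.0256 = 0.9744
φ_{22} = 0.0924 / 0.9744 = 0.095

0.095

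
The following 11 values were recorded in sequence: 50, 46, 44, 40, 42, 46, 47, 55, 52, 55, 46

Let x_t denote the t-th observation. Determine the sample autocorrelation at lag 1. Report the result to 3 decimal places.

Mean x̄ = (50 + 46 + 44 + 40 + 42 + 46 + 47 + 55 + 52 + 55 + 46)/11 = 47.5455
Numerator Σ_{t=1}^{10}(x_t−x̄)(x_{t+1}−x̄) = 130.5207
Denominator Σ(x_t−x̄)² = 244.7273
r_1 = 130.5207 / 244.7273 = 0.533

0.533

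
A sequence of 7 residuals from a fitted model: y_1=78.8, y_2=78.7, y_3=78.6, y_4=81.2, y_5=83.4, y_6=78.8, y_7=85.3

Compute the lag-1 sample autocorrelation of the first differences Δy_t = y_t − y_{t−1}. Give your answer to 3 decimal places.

-0.527

First differences Δy: -0.1, -0.1, 2.6, 2.2, -4.6, 6.5
Mean of differences = 1.0833
Numerator Σ(Δy_t−Δȳ)(Δy_{t+1}−Δȳ) = -35.8319
Denominator Σ(Δy_t−Δȳ)² = 67.9883
r_1(Δy) = -35.8319 / 67.9883 = -0.527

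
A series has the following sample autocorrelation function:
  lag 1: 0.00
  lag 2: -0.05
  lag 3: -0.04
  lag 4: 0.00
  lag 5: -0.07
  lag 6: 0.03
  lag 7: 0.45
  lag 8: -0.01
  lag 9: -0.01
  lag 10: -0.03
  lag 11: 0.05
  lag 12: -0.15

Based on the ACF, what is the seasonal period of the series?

7

The largest autocorrelation is r_7 = 0.45; the remaining lags stay at or below 0.05.
The dominant spike at lag 7 indicates a seasonal period of 7.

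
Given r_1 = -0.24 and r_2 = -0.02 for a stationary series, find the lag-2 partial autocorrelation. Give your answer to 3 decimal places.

-0.082

φ_{22} = (r_2 − r_1²) / (1 − r_1²)
r_1² = (-0.24)² = 0.0576
Numerator = -0.02 − 0.0576 = -0.0776; denominator = 1 − 0.0576 = 0.9424
φ_{22} = -0.0776 / 0.9424 = -0.082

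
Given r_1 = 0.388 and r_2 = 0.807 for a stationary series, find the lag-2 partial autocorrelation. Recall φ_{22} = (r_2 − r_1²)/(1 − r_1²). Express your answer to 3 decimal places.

0.773

φ_{22} = (r_2 − r_1²) / (1 − r_1²)
r_1² = (0.388)² = 0.150544
Numerator = 0.807 − 0.1505 = 0.6565; denominator = 1 − 0.1505 = 0.8495
φ_{22} = 0.6565 / 0.8495 = 0.773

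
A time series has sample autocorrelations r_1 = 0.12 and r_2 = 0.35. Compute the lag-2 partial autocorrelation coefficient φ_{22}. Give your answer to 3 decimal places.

φ_{22} = (r_2 − r_1²) / (1 − r_1²)
r_1² = (0.12)² = 0.0144
Numerator = 0.35 − 0.0144 = 0.3356; denominator = 1 − 0.0144 = 0.9856
φ_{22} = 0.3356 / 0.9856 = 0.341

0.341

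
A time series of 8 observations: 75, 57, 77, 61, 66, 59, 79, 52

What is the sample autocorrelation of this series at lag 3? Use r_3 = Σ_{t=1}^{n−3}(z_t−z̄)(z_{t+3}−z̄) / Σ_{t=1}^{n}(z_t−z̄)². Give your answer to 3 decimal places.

-0.261

Mean z̄ = (75 + 57 + 77 + 61 + 66 + 59 + 79 + 52)/8 = 65.7500
Deviations from mean: 9.2500, -8.7500, 11.2500, -4.7500, 0.2500, -6.7500, 13.2500, -13.7500
Numerator Σ_{t=1}^{5}(z_t−z̄)(z_{t+3}−z̄) = -188.4375
Denominator Σ(z_t−z̄)² = 721.5000
r_3 = -188.4375 / 721.5000 = -0.261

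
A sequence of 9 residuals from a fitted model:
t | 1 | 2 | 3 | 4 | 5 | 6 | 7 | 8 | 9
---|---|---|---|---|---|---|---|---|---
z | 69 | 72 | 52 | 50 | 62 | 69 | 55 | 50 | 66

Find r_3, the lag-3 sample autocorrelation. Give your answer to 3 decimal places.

Mean z̄ = (69 + 72 + 52 + 50 + 62 + 69 + 55 + 50 + 66)/9 = 60.5556
Σ(z_t−z̄)(z_{t+3}−z̄) = (-89.1358) + (16.5309) + (-72.2469) + (58.6420) + (-15.2469) + (45.9753) = -55.4815
Denominator Σ(z_t−z̄)² = 632.2222
r_3 = -55.4815 / 632.2222 = -0.088

-0.088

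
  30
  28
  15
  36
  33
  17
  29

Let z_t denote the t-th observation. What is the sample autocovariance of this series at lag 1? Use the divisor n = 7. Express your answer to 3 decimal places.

Mean z̄ = (30 + 28 + 15 + 36 + 33 + 17 + 29)/7 = 26.8571
Σ_{t=1}^{6}(z_t−z̄)(z_{t+1}−z̄) = -143.8776
γ_1 = -143.8776 / 7 = -20.554

-20.554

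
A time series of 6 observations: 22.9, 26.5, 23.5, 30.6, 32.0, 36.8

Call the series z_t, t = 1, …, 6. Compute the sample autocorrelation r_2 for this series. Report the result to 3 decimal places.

Mean z̄ = (22.9 + 26.5 + 23.5 + 30.6 + 32.0 + 36.8)/6 = 28.7167
Σ(z_t−z̄)(z_{t+2}−z̄) = (30.3436) + (-4.1747) + (-17.1281) + (15.2236) = 24.2644
Denominator Σ(z_t−z̄)² = 145.6283
r_2 = 24.2644 / 145.6283 = 0.167

0.167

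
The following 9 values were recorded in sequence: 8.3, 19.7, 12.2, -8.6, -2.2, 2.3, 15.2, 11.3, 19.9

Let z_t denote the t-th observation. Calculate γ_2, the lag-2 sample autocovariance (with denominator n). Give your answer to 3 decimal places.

Mean z̄ = (8.3 + 19.7 + 12.2 − 8.6 − 2.2 + 2.3 + 15.2 + 11.3 + 19.9)/9 = 8.6778
Σ_{t=1}^{7}(z_t−z̄)(z_{t+2}−z̄) = -134.3677
γ_2 = -134.3677 / 9 = -14.930

-14.930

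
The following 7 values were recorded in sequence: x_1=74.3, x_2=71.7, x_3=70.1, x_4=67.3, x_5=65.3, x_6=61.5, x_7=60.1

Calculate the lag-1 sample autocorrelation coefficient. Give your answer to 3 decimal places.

Mean x̄ = (74.3 + 71.7 + 70.1 + 67.3 + 65.3 + 61.5 + 60.1)/7 = 67.1857
Numerator Σ_{t=1}^{6}(x_t−x̄)(x_{t+1}−x̄) = 96.3984
Denominator Σ(x_t−x̄)² = 165.5886
r_1 = 96.3984 / 165.5886 = 0.582

0.582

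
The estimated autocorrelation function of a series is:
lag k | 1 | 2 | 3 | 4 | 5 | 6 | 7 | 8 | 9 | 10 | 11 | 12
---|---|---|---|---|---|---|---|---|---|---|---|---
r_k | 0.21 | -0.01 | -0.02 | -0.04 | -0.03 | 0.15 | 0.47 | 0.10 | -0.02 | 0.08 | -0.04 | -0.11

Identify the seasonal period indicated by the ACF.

The largest autocorrelation is r_7 = 0.47; the remaining lags stay at or below 0.21.
The dominant spike at lag 7 indicates a seasonal period of 7.

7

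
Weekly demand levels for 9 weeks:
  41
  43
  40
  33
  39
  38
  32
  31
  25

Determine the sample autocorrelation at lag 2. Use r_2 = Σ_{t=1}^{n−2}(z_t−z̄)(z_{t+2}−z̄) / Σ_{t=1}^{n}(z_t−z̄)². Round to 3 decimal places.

Mean z̄ = (41 + 43 + 40 + 33 + 39 + 38 + 32 + 31 + 25)/9 = 35.7778
Numerator Σ_{t=1}^{7}(z_t−z̄)(z_{t+2}−z̄) = 27.3457
Denominator Σ(z_t−z̄)² = 273.5556
r_2 = 27.3457 / 273.5556 = 0.100

0.100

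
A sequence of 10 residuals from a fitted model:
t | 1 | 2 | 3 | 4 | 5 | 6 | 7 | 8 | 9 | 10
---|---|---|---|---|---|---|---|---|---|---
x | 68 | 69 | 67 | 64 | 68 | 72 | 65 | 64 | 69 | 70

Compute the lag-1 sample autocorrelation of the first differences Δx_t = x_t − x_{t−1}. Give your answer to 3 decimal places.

First differences Δx: 1, -2, -3, 4, 4, -7, -1, 5, 1
Mean of differences = 0.2222
Numerator Σ(Δx_t−Δx̄)(Δx_{t+1}−Δx̄) = -13.0494
Denominator Σ(Δx_t−Δx̄)² = 121.5556
r_1(Δx) = -13.0494 / 121.5556 = -0.107

-0.107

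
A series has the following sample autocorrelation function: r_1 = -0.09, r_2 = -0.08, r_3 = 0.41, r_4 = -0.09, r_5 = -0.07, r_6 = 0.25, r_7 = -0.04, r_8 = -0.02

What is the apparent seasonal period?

The largest autocorrelation is r_3 = 0.41, with a weaker echo at lag 6 (0.25); the remaining lags stay at or below -0.02.
The dominant spike at lag 3 indicates a seasonal period of 3.

3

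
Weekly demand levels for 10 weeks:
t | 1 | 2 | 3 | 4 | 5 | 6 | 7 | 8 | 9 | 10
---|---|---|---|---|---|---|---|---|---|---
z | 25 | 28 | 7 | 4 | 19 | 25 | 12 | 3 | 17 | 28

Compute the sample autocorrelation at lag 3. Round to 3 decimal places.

Mean z̄ = (25 + 28 + 7 + 4 + 19 + 25 + 12 + 3 + 17 + 28)/10 = 16.8000
Σ(z_t−z̄)(z_{t+3}−z̄) = (-104.9600) + (24.6400) + (-80.3600) + (61.4400) + (-30.3600) + (1.6400) + (-53.7600) = -181.7200
Denominator Σ(z_t−z̄)² = 863.6000
r_3 = -181.7200 / 863.6000 = -0.210

-0.210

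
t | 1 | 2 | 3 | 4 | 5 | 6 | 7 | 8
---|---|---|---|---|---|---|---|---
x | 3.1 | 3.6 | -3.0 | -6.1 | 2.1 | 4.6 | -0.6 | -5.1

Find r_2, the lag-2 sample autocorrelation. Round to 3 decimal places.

-0.754

Mean x̄ = (3.1 + 3.6 − 3.0 − 6.1 + 2.1 + 4.6 − 0.6 − 5.1)/8 = -0.1750
Deviations from mean: 3.2750, 3.7750, -2.8250, -5.9250, 2.2750, 4.7750, -0.4250, -4.9250
Numerator Σ_{t=1}^{6}(x_t−x̄)(x_{t+2}−x̄) = -90.8213
Denominator Σ(x_t−x̄)² = 120.4750
r_2 = -90.8213 / 120.4750 = -0.754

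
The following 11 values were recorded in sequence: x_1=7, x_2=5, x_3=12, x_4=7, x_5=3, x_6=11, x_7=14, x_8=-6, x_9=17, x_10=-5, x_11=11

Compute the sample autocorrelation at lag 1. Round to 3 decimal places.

-0.719

Mean x̄ = (7 + 5 + 12 + 7 + 3 + 11 + 14 − 6 + 17 − 5 + 11)/11 = 6.9091
Numerator Σ_{t=1}^{10}(x_t−x̄)(x_{t+1}−x̄) = -387.4628
Denominator Σ(x_t−x̄)² = 538.9091
r_1 = -387.4628 / 538.9091 = -0.719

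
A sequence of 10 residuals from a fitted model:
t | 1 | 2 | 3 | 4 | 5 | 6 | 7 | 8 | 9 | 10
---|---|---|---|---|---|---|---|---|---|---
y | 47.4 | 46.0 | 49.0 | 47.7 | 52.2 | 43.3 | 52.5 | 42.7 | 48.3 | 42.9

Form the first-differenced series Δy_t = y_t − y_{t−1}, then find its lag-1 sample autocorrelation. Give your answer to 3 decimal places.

-0.884

First differences Δy: -1.4, 3.0, -1.3, 4.5, -8.9, 9.2, -9.8, 5.6, -5.4
Mean of differences = -0.5000
Numerator Σ(Δy_t−Δȳ)(Δy_{t+1}−Δȳ) = -310.2600
Denominator Σ(Δy_t−Δȳ)² = 351.0600
r_1(Δy) = -310.2600 / 351.0600 = -0.884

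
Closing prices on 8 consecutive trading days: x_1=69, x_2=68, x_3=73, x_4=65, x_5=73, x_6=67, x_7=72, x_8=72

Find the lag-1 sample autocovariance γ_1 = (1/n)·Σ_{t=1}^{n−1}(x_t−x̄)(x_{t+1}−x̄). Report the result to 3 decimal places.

-5.658

Mean x̄ = (69 + 68 + 73 + 65 + 73 + 67 + 72 + 72)/8 = 69.8750
Deviations: -0.8750, -1.8750, 3.1250, -4.8750, 3.1250, -2.8750, 2.1250, 2.1250
Σ_{t=1}^{7}(x_t−x̄)(x_{t+1}−x̄) = -45.2656
γ_1 = -45.2656 / 8 = -5.658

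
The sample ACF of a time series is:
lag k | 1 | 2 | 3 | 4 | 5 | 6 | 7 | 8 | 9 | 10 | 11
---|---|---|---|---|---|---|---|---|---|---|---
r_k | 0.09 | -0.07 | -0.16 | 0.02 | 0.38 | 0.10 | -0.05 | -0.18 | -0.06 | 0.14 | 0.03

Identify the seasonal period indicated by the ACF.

The largest autocorrelation is r_5 = 0.38; the remaining lags stay at or below 0.14.
The dominant spike at lag 5 indicates a seasonal period of 5.

5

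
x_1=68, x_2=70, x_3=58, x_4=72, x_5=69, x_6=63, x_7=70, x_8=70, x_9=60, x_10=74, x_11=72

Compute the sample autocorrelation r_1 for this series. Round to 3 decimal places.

-0.401

Mean x̄ = (68 + 70 + 58 + 72 + 69 + 63 + 70 + 70 + 60 + 74 + 72)/11 = 67.8182
Numerator Σ_{t=1}^{10}(x_t−x̄)(x_{t+1}−x̄) = -108.1240
Denominator Σ(x_t−x̄)² = 269.6364
r_1 = -108.1240 / 269.6364 = -0.401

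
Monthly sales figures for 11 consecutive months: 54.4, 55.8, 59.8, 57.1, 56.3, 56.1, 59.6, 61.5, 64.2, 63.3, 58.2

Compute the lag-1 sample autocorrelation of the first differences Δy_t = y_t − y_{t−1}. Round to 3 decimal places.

First differences Δy: 1.4, 4.0, -2.7, -0.8, -0.2, 3.5, 1.9, 2.7, -0.9, -5.1
Mean of differences = 0.3800
Numerator Σ(Δy_t−Δȳ)(Δy_{t+1}−Δȳ) = 7.3656
Denominator Σ(Δy_t−Δȳ)² = 74.4560
r_1(Δy) = 7.3656 / 74.4560 = 0.099

0.099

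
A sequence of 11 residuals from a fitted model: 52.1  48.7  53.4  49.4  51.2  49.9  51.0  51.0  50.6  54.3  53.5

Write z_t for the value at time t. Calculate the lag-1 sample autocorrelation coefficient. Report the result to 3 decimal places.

-0.183

Mean z̄ = (52.1 + 48.7 + 53.4 + 49.4 + 51.2 + 49.9 + 51.0 + 51.0 + 50.6 + 54.3 + 53.5)/11 = 51.3727
Numerator Σ_{t=1}^{10}(z_t−z̄)(z_{t+1}−z̄) = -5.8253
Denominator Σ(z_t−z̄)² = 31.8418
r_1 = -5.8253 / 31.8418 = -0.183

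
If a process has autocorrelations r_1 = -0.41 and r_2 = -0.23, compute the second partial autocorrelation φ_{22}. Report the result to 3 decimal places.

φ_{22} = (r_2 − r_1²) / (1 − r_1²)
r_1² = (-0.41)² = 0.1681
Numerator = -0.23 − 0.1681 = -0.3981; denominator = 1 − 0.1681 = 0.8319
φ_{22} = -0.3981 / 0.8319 = -0.479

-0.479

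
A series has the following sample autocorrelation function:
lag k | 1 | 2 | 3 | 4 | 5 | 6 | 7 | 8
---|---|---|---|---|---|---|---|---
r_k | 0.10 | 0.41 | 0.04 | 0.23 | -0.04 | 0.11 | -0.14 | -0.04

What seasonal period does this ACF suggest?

The largest autocorrelation is r_2 = 0.41, with a weaker echo at lag 4 (0.23); the remaining lags stay at or below 0.11.
The dominant spike at lag 2 indicates a seasonal period of 2.

2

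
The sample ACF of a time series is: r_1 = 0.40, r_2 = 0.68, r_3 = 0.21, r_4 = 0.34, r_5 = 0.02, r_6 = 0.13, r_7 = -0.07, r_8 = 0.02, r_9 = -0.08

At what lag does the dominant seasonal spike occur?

The largest autocorrelation is r_2 = 0.68; the remaining lags stay at or below 0.40.
The dominant spike at lag 2 indicates a seasonal period of 2.

2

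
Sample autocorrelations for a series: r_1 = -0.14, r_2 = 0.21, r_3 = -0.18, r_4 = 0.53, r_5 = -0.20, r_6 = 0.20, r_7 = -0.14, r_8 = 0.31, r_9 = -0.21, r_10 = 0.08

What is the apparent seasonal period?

The largest autocorrelation is r_4 = 0.53, with a weaker echo at lag 8 (0.31); the remaining lags stay at or below 0.21.
The dominant spike at lag 4 indicates a seasonal period of 4.

4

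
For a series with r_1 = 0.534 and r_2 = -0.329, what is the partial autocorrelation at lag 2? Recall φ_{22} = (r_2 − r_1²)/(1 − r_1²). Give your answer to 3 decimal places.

φ_{22} = (r_2 − r_1²) / (1 − r_1²)
r_1² = (0.534)² = 0.285156
Numerator = -0.329 − 0.2852 = -0.6142; denominator = 1 − 0.2852 = 0.7148
φ_{22} = -0.6142 / 0.7148 = -0.859

-0.859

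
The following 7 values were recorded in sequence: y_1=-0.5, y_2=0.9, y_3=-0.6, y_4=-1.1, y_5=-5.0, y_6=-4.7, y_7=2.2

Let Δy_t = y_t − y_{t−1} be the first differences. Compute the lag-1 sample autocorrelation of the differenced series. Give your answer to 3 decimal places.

First differences Δy: 1.4, -1.5, -0.5, -3.9, 0.3, 6.9
Mean of differences = 0.4500
Numerator Σ(Δy_t−Δȳ)(Δy_{t+1}−Δȳ) = 3.8175
Denominator Σ(Δy_t−Δȳ)² = 66.1550
r_1(Δy) = 3.8175 / 66.1550 = 0.058

0.058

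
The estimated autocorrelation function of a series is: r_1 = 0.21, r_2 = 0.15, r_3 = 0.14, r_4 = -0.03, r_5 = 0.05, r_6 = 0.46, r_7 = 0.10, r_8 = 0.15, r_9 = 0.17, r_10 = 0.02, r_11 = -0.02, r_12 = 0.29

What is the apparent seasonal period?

The largest autocorrelation is r_6 = 0.46, with a weaker echo at lag 12 (0.29); the remaining lags stay at or below 0.21. The elevated value at lag 1 (0.21), dropping to 0.15 at lag 2, reflects decaying short-term dependence rather than seasonality.
The dominant spike at lag 6 indicates a seasonal period of 6.

6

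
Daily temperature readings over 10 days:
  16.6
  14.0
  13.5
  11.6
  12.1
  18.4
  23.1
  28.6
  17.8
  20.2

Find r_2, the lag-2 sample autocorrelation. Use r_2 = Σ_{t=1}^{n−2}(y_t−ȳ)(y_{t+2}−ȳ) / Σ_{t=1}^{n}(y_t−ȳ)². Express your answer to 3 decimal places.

Mean ȳ = (16.6 + 14.0 + 13.5 + 11.6 + 12.1 + 18.4 + 23.1 + 28.6 + 17.8 + 20.2)/10 = 17.5900
Numerator Σ_{t=1}^{8}(y_t−ȳ)(y_{t+2}−ȳ) = 51.7168
Denominator Σ(y_t−ȳ)² = 255.7090
r_2 = 51.7168 / 255.7090 = 0.202

0.202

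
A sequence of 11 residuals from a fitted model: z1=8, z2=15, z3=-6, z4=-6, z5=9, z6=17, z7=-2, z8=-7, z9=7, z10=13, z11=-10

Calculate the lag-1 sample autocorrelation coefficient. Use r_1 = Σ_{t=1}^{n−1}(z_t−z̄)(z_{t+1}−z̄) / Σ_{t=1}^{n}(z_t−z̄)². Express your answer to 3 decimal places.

Mean z̄ = (8 + 15 − 6 − 6 + 9 + 17 − 2 − 7 + 7 + 13 − 10)/11 = 3.4545
Numerator Σ_{t=1}^{10}(z_t−z̄)(z_{t+1}−z̄) = -93.1157
Denominator Σ(z_t−z̄)² = 970.7273
r_1 = -93.1157 / 970.7273 = -0.096

-0.096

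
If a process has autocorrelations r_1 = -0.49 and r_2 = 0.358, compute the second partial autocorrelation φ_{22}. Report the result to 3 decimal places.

0.155

φ_{22} = (r_2 − r_1²) / (1 − r_1²)
r_1² = (-0.49)² = 0.2401
Numerator = 0.358 − 0.2401 = 0.1179; denominator = 1 − 0.2401 = 0.7599
φ_{22} = 0.1179 / 0.7599 = 0.155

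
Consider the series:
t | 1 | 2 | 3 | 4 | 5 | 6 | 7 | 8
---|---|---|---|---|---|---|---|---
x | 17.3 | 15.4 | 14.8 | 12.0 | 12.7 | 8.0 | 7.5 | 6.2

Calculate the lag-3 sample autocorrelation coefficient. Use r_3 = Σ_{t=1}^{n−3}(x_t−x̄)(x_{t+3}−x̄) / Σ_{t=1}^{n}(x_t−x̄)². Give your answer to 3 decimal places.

-0.110

Mean x̄ = (17.3 + 15.4 + 14.8 + 12.0 + 12.7 + 8.0 + 7.5 + 6.2)/8 = 11.7375
Deviations from mean: 5.5625, 3.6625, 3.0625, 0.2625, 0.9625, -3.7375, -4.2375, -5.5375
Numerator Σ_{t=1}^{5}(x_t−x̄)(x_{t+3}−x̄) = -12.9030
Denominator Σ(x_t−x̄)² = 117.3188
r_3 = -12.9030 / 117.3188 = -0.110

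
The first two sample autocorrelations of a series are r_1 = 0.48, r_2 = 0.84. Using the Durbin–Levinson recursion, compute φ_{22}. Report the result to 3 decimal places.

0.792

φ_{22} = (r_2 − r_1²) / (1 − r_1²)
r_1² = (0.48)² = 0.2304
Numerator = 0.84 − 0.2304 = 0.6096; denominator = 1 − 0.2304 = 0.7696
φ_{22} = 0.6096 / 0.7696 = 0.792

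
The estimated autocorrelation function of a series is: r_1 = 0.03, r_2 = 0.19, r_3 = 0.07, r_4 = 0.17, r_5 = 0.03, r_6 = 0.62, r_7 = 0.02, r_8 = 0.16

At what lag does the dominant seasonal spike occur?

6

The largest autocorrelation is r_6 = 0.62; the remaining lags stay at or below 0.19.
The dominant spike at lag 6 indicates a seasonal period of 6.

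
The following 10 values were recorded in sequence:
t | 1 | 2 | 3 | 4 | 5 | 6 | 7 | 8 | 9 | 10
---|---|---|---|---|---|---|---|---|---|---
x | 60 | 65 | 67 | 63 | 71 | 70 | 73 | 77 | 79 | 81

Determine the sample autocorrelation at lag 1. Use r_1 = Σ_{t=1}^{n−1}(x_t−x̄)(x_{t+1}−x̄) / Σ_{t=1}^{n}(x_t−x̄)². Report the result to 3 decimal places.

Mean x̄ = (60 + 65 + 67 + 63 + 71 + 70 + 73 + 77 + 79 + 81)/10 = 70.6000
Numerator Σ_{t=1}^{9}(x_t−x̄)(x_{t+1}−x̄) = 258.6400
Denominator Σ(x_t−x̄)² = 440.4000
r_1 = 258.6400 / 440.4000 = 0.587

0.587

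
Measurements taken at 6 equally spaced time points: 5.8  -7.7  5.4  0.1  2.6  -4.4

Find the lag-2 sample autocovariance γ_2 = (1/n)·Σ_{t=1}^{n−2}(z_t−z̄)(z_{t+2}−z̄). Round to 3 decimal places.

7.053

Mean z̄ = (5.8 − 7.7 + 5.4 + 0.1 + 2.6 − 4.4)/6 = 0.3000
Deviations: 5.5000, -8.0000, 5.1000, -0.2000, 2.3000, -4.7000
Σ_{t=1}^{4}(z_t−z̄)(z_{t+2}−z̄) = 42.3200
γ_2 = 42.3200 / 6 = 7.053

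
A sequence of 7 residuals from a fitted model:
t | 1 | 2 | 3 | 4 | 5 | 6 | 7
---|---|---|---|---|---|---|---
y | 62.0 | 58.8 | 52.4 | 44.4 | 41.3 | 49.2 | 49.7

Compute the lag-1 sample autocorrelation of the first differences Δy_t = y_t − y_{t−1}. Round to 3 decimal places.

0.321

First differences Δy: -3.2, -6.4, -8.0, -3.1, 7.9, 0.5
Mean of differences = -2.0500
Numerator Σ(Δy_t−Δȳ)(Δy_{t+1}−Δȳ) = 52.0575
Denominator Σ(Δy_t−Δȳ)² = 162.2550
r_1(Δy) = 52.0575 / 162.2550 = 0.321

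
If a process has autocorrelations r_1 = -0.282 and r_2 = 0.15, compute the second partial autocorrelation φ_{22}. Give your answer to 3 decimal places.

0.077

φ_{22} = (r_2 − r_1²) / (1 − r_1²)
r_1² = (-0.282)² = 0.079524
Numerator = 0.15 − 0.0795 = 0.0705; denominator = 1 − 0.0795 = 0.9205
φ_{22} = 0.0705 / 0.9205 = 0.077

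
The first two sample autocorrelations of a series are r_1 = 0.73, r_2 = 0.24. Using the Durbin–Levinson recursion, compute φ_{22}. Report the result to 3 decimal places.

-0.627

φ_{22} = (r_2 − r_1²) / (1 − r_1²)
r_1² = (0.73)² = 0.5329
Numerator = 0.24 − 0.5329 = -0.2929; denominator = 1 − 0.5329 = 0.4671
φ_{22} = -0.2929 / 0.4671 = -0.627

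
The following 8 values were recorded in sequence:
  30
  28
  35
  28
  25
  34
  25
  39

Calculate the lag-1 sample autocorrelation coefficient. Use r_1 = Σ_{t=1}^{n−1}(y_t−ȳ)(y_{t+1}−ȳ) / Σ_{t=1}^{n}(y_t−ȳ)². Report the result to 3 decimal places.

-0.521

Mean ȳ = (30 + 28 + 35 + 28 + 25 + 34 + 25 + 39)/8 = 30.5000
Deviations from mean: -0.5000, -2.5000, 4.5000, -2.5000, -5.5000, 3.5000, -5.5000, 8.5000
Σ(y_t−ȳ)(y_{t+1}−ȳ) = (1.2500) + (-11.2500) + (-11.2500) + (13.7500) + (-19.2500) + (-19.2500) + (-46.7500) = -92.7500
Denominator Σ(y_t−ȳ)² = 178.0000
r_1 = -92.7500 / 178.0000 = -0.521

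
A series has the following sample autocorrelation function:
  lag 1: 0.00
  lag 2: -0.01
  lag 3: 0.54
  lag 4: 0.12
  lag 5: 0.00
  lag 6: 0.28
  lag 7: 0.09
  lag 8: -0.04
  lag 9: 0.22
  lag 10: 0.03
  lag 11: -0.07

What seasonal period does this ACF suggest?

3

The largest autocorrelation is r_3 = 0.54, with weaker echoes at lags 6 (0.28) and 9 (0.22); the remaining lags stay at or below 0.12.
The dominant spike at lag 3 indicates a seasonal period of 3.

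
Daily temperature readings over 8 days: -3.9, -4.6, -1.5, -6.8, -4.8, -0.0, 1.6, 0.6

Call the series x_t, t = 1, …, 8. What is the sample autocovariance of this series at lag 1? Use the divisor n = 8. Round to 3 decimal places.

2.965

Mean x̄ = (-3.9 − 4.6 − 1.5 − 6.8 − 4.8 − 0.0 + 1.6 + 0.6)/8 = -2.4250
Σ_{t=1}^{7}(x_t−x̄)(x_{t+1}−x̄) = 23.7169
γ_1 = 23.7169 / 8 = 2.965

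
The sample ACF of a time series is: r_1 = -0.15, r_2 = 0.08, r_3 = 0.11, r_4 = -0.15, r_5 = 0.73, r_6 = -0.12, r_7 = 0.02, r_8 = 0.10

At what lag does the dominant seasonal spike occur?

The largest autocorrelation is r_5 = 0.73; the remaining lags stay at or below 0.11.
The dominant spike at lag 5 indicates a seasonal period of 5.

5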